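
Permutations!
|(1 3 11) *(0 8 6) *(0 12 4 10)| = 6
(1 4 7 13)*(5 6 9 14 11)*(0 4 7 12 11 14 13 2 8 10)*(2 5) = (14)(0 4 12 11 2 8 10)(1 7 5 6 9 13) = [4, 7, 8, 3, 12, 6, 9, 5, 10, 13, 0, 2, 11, 1, 14]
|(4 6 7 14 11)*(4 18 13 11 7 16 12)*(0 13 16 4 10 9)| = |(0 13 11 18 16 12 10 9)(4 6)(7 14)| = 8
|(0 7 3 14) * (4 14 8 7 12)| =|(0 12 4 14)(3 8 7)| =12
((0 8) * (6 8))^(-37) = (0 8 6) = [8, 1, 2, 3, 4, 5, 0, 7, 6]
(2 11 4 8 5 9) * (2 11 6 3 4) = (2 6 3 4 8 5 9 11) = [0, 1, 6, 4, 8, 9, 3, 7, 5, 11, 10, 2]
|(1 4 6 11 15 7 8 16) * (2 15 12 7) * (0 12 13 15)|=|(0 12 7 8 16 1 4 6 11 13 15 2)|=12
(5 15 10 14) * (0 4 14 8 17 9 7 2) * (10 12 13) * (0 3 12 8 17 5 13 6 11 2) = [4, 1, 3, 12, 14, 15, 11, 0, 5, 7, 17, 2, 6, 10, 13, 8, 16, 9] = (0 4 14 13 10 17 9 7)(2 3 12 6 11)(5 15 8)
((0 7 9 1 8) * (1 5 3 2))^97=(0 7 9 5 3 2 1 8)=[7, 8, 1, 2, 4, 3, 6, 9, 0, 5]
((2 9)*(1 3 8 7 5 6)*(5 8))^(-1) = (1 6 5 3)(2 9)(7 8) = [0, 6, 9, 1, 4, 3, 5, 8, 7, 2]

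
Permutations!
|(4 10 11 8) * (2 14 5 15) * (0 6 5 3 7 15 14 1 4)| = |(0 6 5 14 3 7 15 2 1 4 10 11 8)| = 13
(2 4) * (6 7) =(2 4)(6 7) =[0, 1, 4, 3, 2, 5, 7, 6]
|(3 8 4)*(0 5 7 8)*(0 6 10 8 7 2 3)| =|(0 5 2 3 6 10 8 4)| =8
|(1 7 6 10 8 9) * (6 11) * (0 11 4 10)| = |(0 11 6)(1 7 4 10 8 9)| = 6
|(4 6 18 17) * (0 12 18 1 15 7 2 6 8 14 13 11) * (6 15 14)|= 33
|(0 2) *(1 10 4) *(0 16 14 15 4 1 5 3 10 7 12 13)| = 13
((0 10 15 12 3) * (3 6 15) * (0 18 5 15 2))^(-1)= (0 2 6 12 15 5 18 3 10)= [2, 1, 6, 10, 4, 18, 12, 7, 8, 9, 0, 11, 15, 13, 14, 5, 16, 17, 3]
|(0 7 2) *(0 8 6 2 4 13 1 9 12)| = |(0 7 4 13 1 9 12)(2 8 6)| = 21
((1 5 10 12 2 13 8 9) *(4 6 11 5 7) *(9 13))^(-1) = (1 9 2 12 10 5 11 6 4 7)(8 13) = [0, 9, 12, 3, 7, 11, 4, 1, 13, 2, 5, 6, 10, 8]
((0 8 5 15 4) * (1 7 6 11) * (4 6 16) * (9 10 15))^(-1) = (0 4 16 7 1 11 6 15 10 9 5 8) = [4, 11, 2, 3, 16, 8, 15, 1, 0, 5, 9, 6, 12, 13, 14, 10, 7]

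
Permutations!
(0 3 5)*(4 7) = (0 3 5)(4 7) = [3, 1, 2, 5, 7, 0, 6, 4]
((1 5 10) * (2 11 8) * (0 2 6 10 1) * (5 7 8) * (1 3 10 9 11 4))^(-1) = (0 10 3 5 11 9 6 8 7 1 4 2) = [10, 4, 0, 5, 2, 11, 8, 1, 7, 6, 3, 9]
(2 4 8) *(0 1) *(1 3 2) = (0 3 2 4 8 1) = [3, 0, 4, 2, 8, 5, 6, 7, 1]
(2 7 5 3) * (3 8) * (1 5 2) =(1 5 8 3)(2 7) =[0, 5, 7, 1, 4, 8, 6, 2, 3]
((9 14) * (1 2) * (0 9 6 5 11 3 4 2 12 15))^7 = (0 4 14 1 5 15 3 9 2 6 12 11) = [4, 5, 6, 9, 14, 15, 12, 7, 8, 2, 10, 0, 11, 13, 1, 3]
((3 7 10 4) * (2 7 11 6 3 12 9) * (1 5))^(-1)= (1 5)(2 9 12 4 10 7)(3 6 11)= [0, 5, 9, 6, 10, 1, 11, 2, 8, 12, 7, 3, 4]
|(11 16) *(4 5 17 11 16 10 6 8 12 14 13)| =|(4 5 17 11 10 6 8 12 14 13)| =10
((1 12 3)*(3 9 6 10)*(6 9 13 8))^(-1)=(1 3 10 6 8 13 12)=[0, 3, 2, 10, 4, 5, 8, 7, 13, 9, 6, 11, 1, 12]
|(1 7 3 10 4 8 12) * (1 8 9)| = 6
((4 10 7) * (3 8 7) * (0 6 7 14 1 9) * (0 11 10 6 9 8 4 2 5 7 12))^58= (0 11 3 6)(1 8 14)(2 5 7)(4 12 9 10)= [11, 8, 5, 6, 12, 7, 0, 2, 14, 10, 4, 3, 9, 13, 1]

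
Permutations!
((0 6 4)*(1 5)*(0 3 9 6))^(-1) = (1 5)(3 4 6 9) = [0, 5, 2, 4, 6, 1, 9, 7, 8, 3]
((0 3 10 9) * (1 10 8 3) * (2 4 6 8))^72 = (10)(2 6 3 4 8) = [0, 1, 6, 4, 8, 5, 3, 7, 2, 9, 10]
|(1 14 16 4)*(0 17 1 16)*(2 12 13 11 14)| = 8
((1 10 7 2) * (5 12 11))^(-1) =(1 2 7 10)(5 11 12) =[0, 2, 7, 3, 4, 11, 6, 10, 8, 9, 1, 12, 5]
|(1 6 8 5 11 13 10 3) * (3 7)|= |(1 6 8 5 11 13 10 7 3)|= 9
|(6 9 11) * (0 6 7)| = 5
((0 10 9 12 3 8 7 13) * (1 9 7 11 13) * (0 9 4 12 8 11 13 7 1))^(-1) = (0 7 11 3 12 4 1 10)(8 9 13) = [7, 10, 2, 12, 1, 5, 6, 11, 9, 13, 0, 3, 4, 8]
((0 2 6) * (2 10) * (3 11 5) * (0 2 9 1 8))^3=(11)(0 1 10 8 9)(2 6)=[1, 10, 6, 3, 4, 5, 2, 7, 9, 0, 8, 11]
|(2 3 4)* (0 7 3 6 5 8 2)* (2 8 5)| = 4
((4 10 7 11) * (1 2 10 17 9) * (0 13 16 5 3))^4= [3, 11, 4, 5, 2, 16, 6, 9, 8, 7, 17, 1, 12, 0, 14, 15, 13, 10]= (0 3 5 16 13)(1 11)(2 4)(7 9)(10 17)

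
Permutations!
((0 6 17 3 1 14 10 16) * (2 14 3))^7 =(17)(1 3) =[0, 3, 2, 1, 4, 5, 6, 7, 8, 9, 10, 11, 12, 13, 14, 15, 16, 17]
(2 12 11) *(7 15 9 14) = [0, 1, 12, 3, 4, 5, 6, 15, 8, 14, 10, 2, 11, 13, 7, 9] = (2 12 11)(7 15 9 14)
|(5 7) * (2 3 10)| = 6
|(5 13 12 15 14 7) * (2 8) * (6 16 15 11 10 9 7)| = 28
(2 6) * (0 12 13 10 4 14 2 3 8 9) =(0 12 13 10 4 14 2 6 3 8 9) =[12, 1, 6, 8, 14, 5, 3, 7, 9, 0, 4, 11, 13, 10, 2]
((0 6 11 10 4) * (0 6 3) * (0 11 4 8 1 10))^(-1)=(0 11 3)(1 8 10)(4 6)=[11, 8, 2, 0, 6, 5, 4, 7, 10, 9, 1, 3]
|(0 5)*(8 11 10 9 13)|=|(0 5)(8 11 10 9 13)|=10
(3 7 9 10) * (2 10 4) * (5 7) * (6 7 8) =(2 10 3 5 8 6 7 9 4) =[0, 1, 10, 5, 2, 8, 7, 9, 6, 4, 3]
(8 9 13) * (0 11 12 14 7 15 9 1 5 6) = [11, 5, 2, 3, 4, 6, 0, 15, 1, 13, 10, 12, 14, 8, 7, 9] = (0 11 12 14 7 15 9 13 8 1 5 6)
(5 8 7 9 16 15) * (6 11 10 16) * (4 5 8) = (4 5)(6 11 10 16 15 8 7 9) = [0, 1, 2, 3, 5, 4, 11, 9, 7, 6, 16, 10, 12, 13, 14, 8, 15]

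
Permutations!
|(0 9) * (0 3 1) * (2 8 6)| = 12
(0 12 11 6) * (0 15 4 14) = (0 12 11 6 15 4 14) = [12, 1, 2, 3, 14, 5, 15, 7, 8, 9, 10, 6, 11, 13, 0, 4]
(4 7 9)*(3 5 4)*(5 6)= (3 6 5 4 7 9)= [0, 1, 2, 6, 7, 4, 5, 9, 8, 3]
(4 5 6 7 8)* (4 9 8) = (4 5 6 7)(8 9) = [0, 1, 2, 3, 5, 6, 7, 4, 9, 8]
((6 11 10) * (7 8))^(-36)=(11)=[0, 1, 2, 3, 4, 5, 6, 7, 8, 9, 10, 11]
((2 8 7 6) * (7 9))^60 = (9) = [0, 1, 2, 3, 4, 5, 6, 7, 8, 9]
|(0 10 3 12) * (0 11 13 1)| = 7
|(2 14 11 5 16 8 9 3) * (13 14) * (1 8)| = |(1 8 9 3 2 13 14 11 5 16)| = 10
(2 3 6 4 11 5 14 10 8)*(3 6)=(2 6 4 11 5 14 10 8)=[0, 1, 6, 3, 11, 14, 4, 7, 2, 9, 8, 5, 12, 13, 10]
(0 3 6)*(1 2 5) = (0 3 6)(1 2 5) = [3, 2, 5, 6, 4, 1, 0]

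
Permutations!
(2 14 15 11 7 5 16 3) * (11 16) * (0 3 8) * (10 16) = (0 3 2 14 15 10 16 8)(5 11 7) = [3, 1, 14, 2, 4, 11, 6, 5, 0, 9, 16, 7, 12, 13, 15, 10, 8]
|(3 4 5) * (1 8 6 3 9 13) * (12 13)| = 9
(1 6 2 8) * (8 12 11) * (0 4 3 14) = (0 4 3 14)(1 6 2 12 11 8) = [4, 6, 12, 14, 3, 5, 2, 7, 1, 9, 10, 8, 11, 13, 0]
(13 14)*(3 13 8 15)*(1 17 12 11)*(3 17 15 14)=[0, 15, 2, 13, 4, 5, 6, 7, 14, 9, 10, 1, 11, 3, 8, 17, 16, 12]=(1 15 17 12 11)(3 13)(8 14)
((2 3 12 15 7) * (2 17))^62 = [0, 1, 12, 15, 4, 5, 6, 2, 8, 9, 10, 11, 7, 13, 14, 17, 16, 3] = (2 12 7)(3 15 17)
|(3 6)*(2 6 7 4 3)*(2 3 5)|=6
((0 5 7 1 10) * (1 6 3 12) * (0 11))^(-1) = (0 11 10 1 12 3 6 7 5) = [11, 12, 2, 6, 4, 0, 7, 5, 8, 9, 1, 10, 3]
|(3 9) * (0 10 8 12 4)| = |(0 10 8 12 4)(3 9)| = 10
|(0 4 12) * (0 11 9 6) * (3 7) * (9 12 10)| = |(0 4 10 9 6)(3 7)(11 12)| = 10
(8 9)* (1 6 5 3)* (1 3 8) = (1 6 5 8 9) = [0, 6, 2, 3, 4, 8, 5, 7, 9, 1]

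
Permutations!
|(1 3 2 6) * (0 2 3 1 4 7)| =5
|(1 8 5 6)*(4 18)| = 4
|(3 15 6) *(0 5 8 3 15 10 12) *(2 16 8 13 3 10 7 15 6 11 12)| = |(0 5 13 3 7 15 11 12)(2 16 8 10)| = 8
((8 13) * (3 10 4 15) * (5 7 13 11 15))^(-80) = (3 10 4 5 7 13 8 11 15) = [0, 1, 2, 10, 5, 7, 6, 13, 11, 9, 4, 15, 12, 8, 14, 3]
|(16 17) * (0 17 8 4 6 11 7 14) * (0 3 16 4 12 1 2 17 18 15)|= |(0 18 15)(1 2 17 4 6 11 7 14 3 16 8 12)|= 12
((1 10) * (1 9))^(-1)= (1 9 10)= [0, 9, 2, 3, 4, 5, 6, 7, 8, 10, 1]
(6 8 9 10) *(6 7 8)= (7 8 9 10)= [0, 1, 2, 3, 4, 5, 6, 8, 9, 10, 7]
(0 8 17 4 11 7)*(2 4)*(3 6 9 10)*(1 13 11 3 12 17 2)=(0 8 2 4 3 6 9 10 12 17 1 13 11 7)=[8, 13, 4, 6, 3, 5, 9, 0, 2, 10, 12, 7, 17, 11, 14, 15, 16, 1]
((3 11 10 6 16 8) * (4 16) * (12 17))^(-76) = (17)(3 11 10 6 4 16 8) = [0, 1, 2, 11, 16, 5, 4, 7, 3, 9, 6, 10, 12, 13, 14, 15, 8, 17]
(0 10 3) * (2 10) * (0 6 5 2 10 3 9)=(0 10 9)(2 3 6 5)=[10, 1, 3, 6, 4, 2, 5, 7, 8, 0, 9]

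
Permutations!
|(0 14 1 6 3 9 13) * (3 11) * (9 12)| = |(0 14 1 6 11 3 12 9 13)| = 9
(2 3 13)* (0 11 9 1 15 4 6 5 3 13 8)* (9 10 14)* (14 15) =(0 11 10 15 4 6 5 3 8)(1 14 9)(2 13) =[11, 14, 13, 8, 6, 3, 5, 7, 0, 1, 15, 10, 12, 2, 9, 4]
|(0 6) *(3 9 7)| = 6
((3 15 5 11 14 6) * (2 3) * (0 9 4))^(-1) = (0 4 9)(2 6 14 11 5 15 3) = [4, 1, 6, 2, 9, 15, 14, 7, 8, 0, 10, 5, 12, 13, 11, 3]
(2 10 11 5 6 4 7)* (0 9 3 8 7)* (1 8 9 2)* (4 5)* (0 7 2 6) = (0 6 5)(1 8 2 10 11 4 7)(3 9) = [6, 8, 10, 9, 7, 0, 5, 1, 2, 3, 11, 4]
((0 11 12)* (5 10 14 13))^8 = (14)(0 12 11) = [12, 1, 2, 3, 4, 5, 6, 7, 8, 9, 10, 0, 11, 13, 14]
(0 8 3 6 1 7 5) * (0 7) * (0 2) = [8, 2, 0, 6, 4, 7, 1, 5, 3] = (0 8 3 6 1 2)(5 7)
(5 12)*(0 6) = (0 6)(5 12) = [6, 1, 2, 3, 4, 12, 0, 7, 8, 9, 10, 11, 5]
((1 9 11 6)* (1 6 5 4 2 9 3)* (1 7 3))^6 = (2 9 11 5 4) = [0, 1, 9, 3, 2, 4, 6, 7, 8, 11, 10, 5]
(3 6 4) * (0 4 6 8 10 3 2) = (0 4 2)(3 8 10) = [4, 1, 0, 8, 2, 5, 6, 7, 10, 9, 3]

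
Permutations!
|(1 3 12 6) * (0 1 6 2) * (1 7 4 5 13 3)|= 8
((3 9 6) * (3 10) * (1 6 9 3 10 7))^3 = (10) = [0, 1, 2, 3, 4, 5, 6, 7, 8, 9, 10]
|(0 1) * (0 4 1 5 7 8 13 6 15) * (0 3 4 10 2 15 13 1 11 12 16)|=26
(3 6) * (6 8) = [0, 1, 2, 8, 4, 5, 3, 7, 6] = (3 8 6)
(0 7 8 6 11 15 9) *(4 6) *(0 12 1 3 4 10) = (0 7 8 10)(1 3 4 6 11 15 9 12) = [7, 3, 2, 4, 6, 5, 11, 8, 10, 12, 0, 15, 1, 13, 14, 9]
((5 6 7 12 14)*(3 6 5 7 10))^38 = (3 10 6)(7 14 12) = [0, 1, 2, 10, 4, 5, 3, 14, 8, 9, 6, 11, 7, 13, 12]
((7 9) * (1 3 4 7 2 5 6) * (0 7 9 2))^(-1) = [9, 6, 7, 1, 3, 2, 5, 0, 8, 4] = (0 9 4 3 1 6 5 2 7)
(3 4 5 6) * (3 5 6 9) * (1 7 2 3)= (1 7 2 3 4 6 5 9)= [0, 7, 3, 4, 6, 9, 5, 2, 8, 1]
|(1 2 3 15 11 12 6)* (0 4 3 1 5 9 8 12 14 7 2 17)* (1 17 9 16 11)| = |(0 4 3 15 1 9 8 12 6 5 16 11 14 7 2 17)| = 16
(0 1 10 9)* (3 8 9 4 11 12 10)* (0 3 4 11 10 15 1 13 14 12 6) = [13, 4, 2, 8, 10, 5, 0, 7, 9, 3, 11, 6, 15, 14, 12, 1] = (0 13 14 12 15 1 4 10 11 6)(3 8 9)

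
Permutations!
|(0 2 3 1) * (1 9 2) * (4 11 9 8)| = 6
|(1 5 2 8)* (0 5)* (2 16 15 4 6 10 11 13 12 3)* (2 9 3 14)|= 14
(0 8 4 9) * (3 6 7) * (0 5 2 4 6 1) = (0 8 6 7 3 1)(2 4 9 5) = [8, 0, 4, 1, 9, 2, 7, 3, 6, 5]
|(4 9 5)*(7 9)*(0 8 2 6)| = |(0 8 2 6)(4 7 9 5)| = 4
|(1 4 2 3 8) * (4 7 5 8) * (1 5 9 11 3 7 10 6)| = |(1 10 6)(2 7 9 11 3 4)(5 8)| = 6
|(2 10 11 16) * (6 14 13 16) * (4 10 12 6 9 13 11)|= |(2 12 6 14 11 9 13 16)(4 10)|= 8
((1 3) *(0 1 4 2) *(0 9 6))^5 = (0 9 4 1 6 2 3) = [9, 6, 3, 0, 1, 5, 2, 7, 8, 4]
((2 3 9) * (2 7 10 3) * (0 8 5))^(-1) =(0 5 8)(3 10 7 9) =[5, 1, 2, 10, 4, 8, 6, 9, 0, 3, 7]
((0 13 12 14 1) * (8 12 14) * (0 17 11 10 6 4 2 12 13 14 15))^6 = (0 6 15 10 13 11 8 17 12 1 2 14 4) = [6, 2, 14, 3, 0, 5, 15, 7, 17, 9, 13, 8, 1, 11, 4, 10, 16, 12]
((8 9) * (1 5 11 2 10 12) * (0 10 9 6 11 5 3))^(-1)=(0 3 1 12 10)(2 11 6 8 9)=[3, 12, 11, 1, 4, 5, 8, 7, 9, 2, 0, 6, 10]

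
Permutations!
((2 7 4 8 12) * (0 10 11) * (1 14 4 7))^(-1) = (0 11 10)(1 2 12 8 4 14) = [11, 2, 12, 3, 14, 5, 6, 7, 4, 9, 0, 10, 8, 13, 1]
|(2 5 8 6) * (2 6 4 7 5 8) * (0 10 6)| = 15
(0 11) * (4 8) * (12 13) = (0 11)(4 8)(12 13) = [11, 1, 2, 3, 8, 5, 6, 7, 4, 9, 10, 0, 13, 12]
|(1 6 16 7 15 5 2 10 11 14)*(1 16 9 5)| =11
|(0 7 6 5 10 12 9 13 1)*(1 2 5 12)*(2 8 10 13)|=11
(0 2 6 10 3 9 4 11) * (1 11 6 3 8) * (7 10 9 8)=[2, 11, 3, 8, 6, 5, 9, 10, 1, 4, 7, 0]=(0 2 3 8 1 11)(4 6 9)(7 10)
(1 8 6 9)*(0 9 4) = (0 9 1 8 6 4) = [9, 8, 2, 3, 0, 5, 4, 7, 6, 1]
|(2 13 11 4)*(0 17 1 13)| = |(0 17 1 13 11 4 2)| = 7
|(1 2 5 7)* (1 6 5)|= |(1 2)(5 7 6)|= 6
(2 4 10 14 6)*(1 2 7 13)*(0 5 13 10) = [5, 2, 4, 3, 0, 13, 7, 10, 8, 9, 14, 11, 12, 1, 6] = (0 5 13 1 2 4)(6 7 10 14)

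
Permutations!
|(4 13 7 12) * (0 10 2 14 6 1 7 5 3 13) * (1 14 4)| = |(0 10 2 4)(1 7 12)(3 13 5)(6 14)| = 12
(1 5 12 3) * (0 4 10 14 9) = (0 4 10 14 9)(1 5 12 3) = [4, 5, 2, 1, 10, 12, 6, 7, 8, 0, 14, 11, 3, 13, 9]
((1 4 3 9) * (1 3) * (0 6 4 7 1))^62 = (9)(0 4 6) = [4, 1, 2, 3, 6, 5, 0, 7, 8, 9]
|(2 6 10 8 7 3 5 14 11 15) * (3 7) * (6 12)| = |(2 12 6 10 8 3 5 14 11 15)| = 10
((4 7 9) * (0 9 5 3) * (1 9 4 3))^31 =(0 5 3 7 9 4 1) =[5, 0, 2, 7, 1, 3, 6, 9, 8, 4]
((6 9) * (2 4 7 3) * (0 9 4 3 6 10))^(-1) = (0 10 9)(2 3)(4 6 7) = [10, 1, 3, 2, 6, 5, 7, 4, 8, 0, 9]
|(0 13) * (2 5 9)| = |(0 13)(2 5 9)| = 6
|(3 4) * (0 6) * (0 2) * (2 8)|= |(0 6 8 2)(3 4)|= 4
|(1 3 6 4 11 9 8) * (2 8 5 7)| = 10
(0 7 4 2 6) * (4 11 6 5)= [7, 1, 5, 3, 2, 4, 0, 11, 8, 9, 10, 6]= (0 7 11 6)(2 5 4)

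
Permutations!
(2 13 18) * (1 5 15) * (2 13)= [0, 5, 2, 3, 4, 15, 6, 7, 8, 9, 10, 11, 12, 18, 14, 1, 16, 17, 13]= (1 5 15)(13 18)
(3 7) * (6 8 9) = (3 7)(6 8 9) = [0, 1, 2, 7, 4, 5, 8, 3, 9, 6]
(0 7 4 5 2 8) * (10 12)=(0 7 4 5 2 8)(10 12)=[7, 1, 8, 3, 5, 2, 6, 4, 0, 9, 12, 11, 10]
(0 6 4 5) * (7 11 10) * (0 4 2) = [6, 1, 0, 3, 5, 4, 2, 11, 8, 9, 7, 10] = (0 6 2)(4 5)(7 11 10)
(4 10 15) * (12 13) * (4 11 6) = [0, 1, 2, 3, 10, 5, 4, 7, 8, 9, 15, 6, 13, 12, 14, 11] = (4 10 15 11 6)(12 13)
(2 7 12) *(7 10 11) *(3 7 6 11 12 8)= (2 10 12)(3 7 8)(6 11)= [0, 1, 10, 7, 4, 5, 11, 8, 3, 9, 12, 6, 2]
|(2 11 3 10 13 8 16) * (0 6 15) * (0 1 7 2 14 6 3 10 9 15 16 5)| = 12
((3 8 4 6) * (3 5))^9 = (3 5 6 4 8) = [0, 1, 2, 5, 8, 6, 4, 7, 3]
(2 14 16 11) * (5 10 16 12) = (2 14 12 5 10 16 11) = [0, 1, 14, 3, 4, 10, 6, 7, 8, 9, 16, 2, 5, 13, 12, 15, 11]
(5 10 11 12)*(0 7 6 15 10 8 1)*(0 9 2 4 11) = (0 7 6 15 10)(1 9 2 4 11 12 5 8) = [7, 9, 4, 3, 11, 8, 15, 6, 1, 2, 0, 12, 5, 13, 14, 10]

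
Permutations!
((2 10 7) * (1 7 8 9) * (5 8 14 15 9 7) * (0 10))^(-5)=(0 1)(2 9)(5 10)(7 15)(8 14)=[1, 0, 9, 3, 4, 10, 6, 15, 14, 2, 5, 11, 12, 13, 8, 7]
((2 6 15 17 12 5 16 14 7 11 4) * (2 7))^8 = [0, 1, 2, 3, 11, 5, 6, 4, 8, 9, 10, 7, 12, 13, 14, 15, 16, 17] = (17)(4 11 7)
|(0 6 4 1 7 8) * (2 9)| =6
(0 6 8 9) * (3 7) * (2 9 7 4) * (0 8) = [6, 1, 9, 4, 2, 5, 0, 3, 7, 8] = (0 6)(2 9 8 7 3 4)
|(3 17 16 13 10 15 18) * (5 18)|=|(3 17 16 13 10 15 5 18)|=8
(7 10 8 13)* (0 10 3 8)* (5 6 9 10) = [5, 1, 2, 8, 4, 6, 9, 3, 13, 10, 0, 11, 12, 7] = (0 5 6 9 10)(3 8 13 7)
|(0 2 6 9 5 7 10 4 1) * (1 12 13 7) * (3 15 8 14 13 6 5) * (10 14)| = |(0 2 5 1)(3 15 8 10 4 12 6 9)(7 14 13)| = 24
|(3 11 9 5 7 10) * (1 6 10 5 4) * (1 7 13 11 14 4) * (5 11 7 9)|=28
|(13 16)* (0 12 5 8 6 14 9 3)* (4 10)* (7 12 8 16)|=30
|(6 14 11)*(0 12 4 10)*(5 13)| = |(0 12 4 10)(5 13)(6 14 11)| = 12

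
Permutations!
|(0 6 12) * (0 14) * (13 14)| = 5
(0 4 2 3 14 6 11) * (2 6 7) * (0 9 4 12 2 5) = (0 12 2 3 14 7 5)(4 6 11 9) = [12, 1, 3, 14, 6, 0, 11, 5, 8, 4, 10, 9, 2, 13, 7]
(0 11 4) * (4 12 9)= (0 11 12 9 4)= [11, 1, 2, 3, 0, 5, 6, 7, 8, 4, 10, 12, 9]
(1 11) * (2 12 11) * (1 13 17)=[0, 2, 12, 3, 4, 5, 6, 7, 8, 9, 10, 13, 11, 17, 14, 15, 16, 1]=(1 2 12 11 13 17)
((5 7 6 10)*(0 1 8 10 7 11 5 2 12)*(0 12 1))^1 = (12)(1 8 10 2)(5 11)(6 7) = [0, 8, 1, 3, 4, 11, 7, 6, 10, 9, 2, 5, 12]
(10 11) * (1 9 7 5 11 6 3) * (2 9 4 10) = (1 4 10 6 3)(2 9 7 5 11) = [0, 4, 9, 1, 10, 11, 3, 5, 8, 7, 6, 2]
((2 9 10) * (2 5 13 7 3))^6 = [0, 1, 3, 7, 4, 10, 6, 13, 8, 2, 9, 11, 12, 5] = (2 3 7 13 5 10 9)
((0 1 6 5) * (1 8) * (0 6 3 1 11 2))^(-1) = (0 2 11 8)(1 3)(5 6) = [2, 3, 11, 1, 4, 6, 5, 7, 0, 9, 10, 8]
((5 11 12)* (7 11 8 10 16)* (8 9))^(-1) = (5 12 11 7 16 10 8 9) = [0, 1, 2, 3, 4, 12, 6, 16, 9, 5, 8, 7, 11, 13, 14, 15, 10]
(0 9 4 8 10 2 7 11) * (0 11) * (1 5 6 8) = (11)(0 9 4 1 5 6 8 10 2 7) = [9, 5, 7, 3, 1, 6, 8, 0, 10, 4, 2, 11]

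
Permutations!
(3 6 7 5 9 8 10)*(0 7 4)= (0 7 5 9 8 10 3 6 4)= [7, 1, 2, 6, 0, 9, 4, 5, 10, 8, 3]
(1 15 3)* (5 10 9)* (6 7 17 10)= [0, 15, 2, 1, 4, 6, 7, 17, 8, 5, 9, 11, 12, 13, 14, 3, 16, 10]= (1 15 3)(5 6 7 17 10 9)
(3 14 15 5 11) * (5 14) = [0, 1, 2, 5, 4, 11, 6, 7, 8, 9, 10, 3, 12, 13, 15, 14] = (3 5 11)(14 15)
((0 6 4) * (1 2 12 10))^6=[0, 12, 10, 3, 4, 5, 6, 7, 8, 9, 2, 11, 1]=(1 12)(2 10)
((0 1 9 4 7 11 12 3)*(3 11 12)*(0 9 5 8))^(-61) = (0 8 5 1)(3 11 12 7 4 9) = [8, 0, 2, 11, 9, 1, 6, 4, 5, 3, 10, 12, 7]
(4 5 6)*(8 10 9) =(4 5 6)(8 10 9) =[0, 1, 2, 3, 5, 6, 4, 7, 10, 8, 9]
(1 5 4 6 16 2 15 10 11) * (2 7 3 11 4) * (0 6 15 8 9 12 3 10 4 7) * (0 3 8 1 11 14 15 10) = (0 6 16 3 14 15 4 10 7)(1 5 2)(8 9 12) = [6, 5, 1, 14, 10, 2, 16, 0, 9, 12, 7, 11, 8, 13, 15, 4, 3]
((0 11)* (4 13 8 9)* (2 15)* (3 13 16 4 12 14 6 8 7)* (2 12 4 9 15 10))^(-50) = (3 13 7)(4 16 9) = [0, 1, 2, 13, 16, 5, 6, 3, 8, 4, 10, 11, 12, 7, 14, 15, 9]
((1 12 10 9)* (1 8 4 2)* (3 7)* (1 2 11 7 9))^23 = (1 10 12)(3 7 11 4 8 9) = [0, 10, 2, 7, 8, 5, 6, 11, 9, 3, 12, 4, 1]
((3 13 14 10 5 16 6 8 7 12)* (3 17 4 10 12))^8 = (3 16 17)(4 13 6)(5 12 7)(8 10 14) = [0, 1, 2, 16, 13, 12, 4, 5, 10, 9, 14, 11, 7, 6, 8, 15, 17, 3]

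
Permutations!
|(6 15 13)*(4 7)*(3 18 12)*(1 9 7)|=|(1 9 7 4)(3 18 12)(6 15 13)|=12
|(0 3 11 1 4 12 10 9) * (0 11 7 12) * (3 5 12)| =8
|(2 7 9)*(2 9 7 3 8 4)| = |(9)(2 3 8 4)| = 4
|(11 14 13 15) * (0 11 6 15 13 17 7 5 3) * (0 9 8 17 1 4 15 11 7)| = |(0 7 5 3 9 8 17)(1 4 15 6 11 14)| = 42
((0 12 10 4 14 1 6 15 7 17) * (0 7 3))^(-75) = (0 6 4)(1 10 3)(7 17)(12 15 14) = [6, 10, 2, 1, 0, 5, 4, 17, 8, 9, 3, 11, 15, 13, 12, 14, 16, 7]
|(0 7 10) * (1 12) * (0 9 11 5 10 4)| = 12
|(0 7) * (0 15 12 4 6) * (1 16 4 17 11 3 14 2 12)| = |(0 7 15 1 16 4 6)(2 12 17 11 3 14)| = 42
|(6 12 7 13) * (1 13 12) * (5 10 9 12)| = |(1 13 6)(5 10 9 12 7)| = 15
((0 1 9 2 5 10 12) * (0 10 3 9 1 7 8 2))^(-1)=(0 9 3 5 2 8 7)(10 12)=[9, 1, 8, 5, 4, 2, 6, 0, 7, 3, 12, 11, 10]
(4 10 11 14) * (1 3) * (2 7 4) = (1 3)(2 7 4 10 11 14) = [0, 3, 7, 1, 10, 5, 6, 4, 8, 9, 11, 14, 12, 13, 2]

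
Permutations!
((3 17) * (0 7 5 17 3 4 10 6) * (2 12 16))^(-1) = (0 6 10 4 17 5 7)(2 16 12) = [6, 1, 16, 3, 17, 7, 10, 0, 8, 9, 4, 11, 2, 13, 14, 15, 12, 5]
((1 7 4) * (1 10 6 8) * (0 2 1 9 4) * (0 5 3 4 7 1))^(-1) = (0 2)(3 5 7 9 8 6 10 4) = [2, 1, 0, 5, 3, 7, 10, 9, 6, 8, 4]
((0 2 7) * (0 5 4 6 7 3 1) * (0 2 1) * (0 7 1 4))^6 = (0 7 2 6)(1 4 5 3) = [7, 4, 6, 1, 5, 3, 0, 2]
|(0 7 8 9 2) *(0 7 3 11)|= 12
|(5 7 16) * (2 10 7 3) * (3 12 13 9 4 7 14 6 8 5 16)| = |(16)(2 10 14 6 8 5 12 13 9 4 7 3)| = 12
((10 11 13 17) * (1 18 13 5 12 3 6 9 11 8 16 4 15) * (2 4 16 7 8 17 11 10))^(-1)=(1 15 4 2 17 10 9 6 3 12 5 11 13 18)(7 8)=[0, 15, 17, 12, 2, 11, 3, 8, 7, 6, 9, 13, 5, 18, 14, 4, 16, 10, 1]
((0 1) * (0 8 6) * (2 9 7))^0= (9)= [0, 1, 2, 3, 4, 5, 6, 7, 8, 9]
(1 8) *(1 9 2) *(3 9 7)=[0, 8, 1, 9, 4, 5, 6, 3, 7, 2]=(1 8 7 3 9 2)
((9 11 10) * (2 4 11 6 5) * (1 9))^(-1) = (1 10 11 4 2 5 6 9) = [0, 10, 5, 3, 2, 6, 9, 7, 8, 1, 11, 4]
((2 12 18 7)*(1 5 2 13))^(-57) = (1 13 7 18 12 2 5) = [0, 13, 5, 3, 4, 1, 6, 18, 8, 9, 10, 11, 2, 7, 14, 15, 16, 17, 12]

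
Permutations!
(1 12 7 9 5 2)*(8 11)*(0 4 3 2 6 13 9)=(0 4 3 2 1 12 7)(5 6 13 9)(8 11)=[4, 12, 1, 2, 3, 6, 13, 0, 11, 5, 10, 8, 7, 9]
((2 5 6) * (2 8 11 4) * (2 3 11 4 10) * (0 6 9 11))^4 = (0 3 4 8 6)(2 10 11 9 5) = [3, 1, 10, 4, 8, 2, 0, 7, 6, 5, 11, 9]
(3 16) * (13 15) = (3 16)(13 15) = [0, 1, 2, 16, 4, 5, 6, 7, 8, 9, 10, 11, 12, 15, 14, 13, 3]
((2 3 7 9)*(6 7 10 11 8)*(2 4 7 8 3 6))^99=(11)=[0, 1, 2, 3, 4, 5, 6, 7, 8, 9, 10, 11]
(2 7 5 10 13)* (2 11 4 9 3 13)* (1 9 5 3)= (1 9)(2 7 3 13 11 4 5 10)= [0, 9, 7, 13, 5, 10, 6, 3, 8, 1, 2, 4, 12, 11]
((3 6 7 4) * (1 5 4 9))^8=(1 5 4 3 6 7 9)=[0, 5, 2, 6, 3, 4, 7, 9, 8, 1]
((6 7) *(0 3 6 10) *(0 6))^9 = (10)(0 3) = [3, 1, 2, 0, 4, 5, 6, 7, 8, 9, 10]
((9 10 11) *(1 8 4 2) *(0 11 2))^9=[11, 8, 1, 3, 0, 5, 6, 7, 4, 10, 2, 9]=(0 11 9 10 2 1 8 4)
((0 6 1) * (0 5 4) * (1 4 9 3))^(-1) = [4, 3, 2, 9, 6, 1, 0, 7, 8, 5] = (0 4 6)(1 3 9 5)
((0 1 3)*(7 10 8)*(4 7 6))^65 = (10)(0 3 1) = [3, 0, 2, 1, 4, 5, 6, 7, 8, 9, 10]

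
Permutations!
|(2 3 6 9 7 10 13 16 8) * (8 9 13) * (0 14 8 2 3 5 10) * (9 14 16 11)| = |(0 16 14 8 3 6 13 11 9 7)(2 5 10)| = 30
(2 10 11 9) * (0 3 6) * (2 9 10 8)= [3, 1, 8, 6, 4, 5, 0, 7, 2, 9, 11, 10]= (0 3 6)(2 8)(10 11)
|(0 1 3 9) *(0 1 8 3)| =5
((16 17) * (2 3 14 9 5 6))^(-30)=(17)=[0, 1, 2, 3, 4, 5, 6, 7, 8, 9, 10, 11, 12, 13, 14, 15, 16, 17]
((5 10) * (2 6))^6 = (10) = [0, 1, 2, 3, 4, 5, 6, 7, 8, 9, 10]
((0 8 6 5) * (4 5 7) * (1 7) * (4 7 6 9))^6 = [8, 1, 2, 3, 5, 0, 6, 7, 9, 4] = (0 8 9 4 5)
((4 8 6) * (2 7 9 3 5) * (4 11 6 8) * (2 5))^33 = (2 7 9 3)(6 11) = [0, 1, 7, 2, 4, 5, 11, 9, 8, 3, 10, 6]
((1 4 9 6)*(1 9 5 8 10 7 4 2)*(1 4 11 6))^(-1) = (1 9 6 11 7 10 8 5 4 2) = [0, 9, 1, 3, 2, 4, 11, 10, 5, 6, 8, 7]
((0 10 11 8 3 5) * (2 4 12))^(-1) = (0 5 3 8 11 10)(2 12 4) = [5, 1, 12, 8, 2, 3, 6, 7, 11, 9, 0, 10, 4]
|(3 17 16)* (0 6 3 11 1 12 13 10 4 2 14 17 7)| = |(0 6 3 7)(1 12 13 10 4 2 14 17 16 11)| = 20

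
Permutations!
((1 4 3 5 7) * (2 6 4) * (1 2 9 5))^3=[0, 7, 3, 5, 9, 6, 1, 4, 8, 2]=(1 7 4 9 2 3 5 6)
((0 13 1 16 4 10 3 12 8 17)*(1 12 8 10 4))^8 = (0 13 12 10 3 8 17) = [13, 1, 2, 8, 4, 5, 6, 7, 17, 9, 3, 11, 10, 12, 14, 15, 16, 0]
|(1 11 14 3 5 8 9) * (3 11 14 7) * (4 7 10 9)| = 5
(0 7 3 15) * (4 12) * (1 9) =(0 7 3 15)(1 9)(4 12) =[7, 9, 2, 15, 12, 5, 6, 3, 8, 1, 10, 11, 4, 13, 14, 0]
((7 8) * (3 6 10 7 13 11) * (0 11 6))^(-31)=[3, 1, 2, 11, 4, 5, 13, 10, 7, 9, 6, 0, 12, 8]=(0 3 11)(6 13 8 7 10)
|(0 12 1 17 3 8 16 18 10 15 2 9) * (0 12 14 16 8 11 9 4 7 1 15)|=|(0 14 16 18 10)(1 17 3 11 9 12 15 2 4 7)|=10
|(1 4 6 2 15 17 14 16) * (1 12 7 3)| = |(1 4 6 2 15 17 14 16 12 7 3)| = 11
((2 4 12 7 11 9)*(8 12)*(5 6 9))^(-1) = [0, 1, 9, 3, 2, 11, 5, 12, 4, 6, 10, 7, 8] = (2 9 6 5 11 7 12 8 4)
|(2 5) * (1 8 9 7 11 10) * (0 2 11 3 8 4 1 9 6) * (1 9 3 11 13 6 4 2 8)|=13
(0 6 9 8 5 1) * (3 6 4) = (0 4 3 6 9 8 5 1) = [4, 0, 2, 6, 3, 1, 9, 7, 5, 8]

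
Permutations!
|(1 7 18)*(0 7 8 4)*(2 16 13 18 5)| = |(0 7 5 2 16 13 18 1 8 4)| = 10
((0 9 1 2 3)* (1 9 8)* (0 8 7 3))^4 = [1, 3, 8, 0, 4, 5, 6, 2, 7, 9] = (9)(0 1 3)(2 8 7)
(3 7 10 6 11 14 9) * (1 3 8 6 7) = (1 3)(6 11 14 9 8)(7 10) = [0, 3, 2, 1, 4, 5, 11, 10, 6, 8, 7, 14, 12, 13, 9]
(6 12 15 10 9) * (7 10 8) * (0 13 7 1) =(0 13 7 10 9 6 12 15 8 1) =[13, 0, 2, 3, 4, 5, 12, 10, 1, 6, 9, 11, 15, 7, 14, 8]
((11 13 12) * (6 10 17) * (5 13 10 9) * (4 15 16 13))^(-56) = (4 5 9 6 17 10 11 12 13 16 15) = [0, 1, 2, 3, 5, 9, 17, 7, 8, 6, 11, 12, 13, 16, 14, 4, 15, 10]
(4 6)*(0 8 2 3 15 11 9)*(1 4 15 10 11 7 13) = [8, 4, 3, 10, 6, 5, 15, 13, 2, 0, 11, 9, 12, 1, 14, 7] = (0 8 2 3 10 11 9)(1 4 6 15 7 13)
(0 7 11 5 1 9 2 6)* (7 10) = (0 10 7 11 5 1 9 2 6) = [10, 9, 6, 3, 4, 1, 0, 11, 8, 2, 7, 5]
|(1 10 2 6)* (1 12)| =5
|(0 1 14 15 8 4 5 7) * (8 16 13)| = |(0 1 14 15 16 13 8 4 5 7)| = 10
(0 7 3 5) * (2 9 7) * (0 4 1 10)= (0 2 9 7 3 5 4 1 10)= [2, 10, 9, 5, 1, 4, 6, 3, 8, 7, 0]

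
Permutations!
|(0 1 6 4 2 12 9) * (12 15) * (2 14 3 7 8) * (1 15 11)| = 36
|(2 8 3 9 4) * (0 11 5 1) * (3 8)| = 4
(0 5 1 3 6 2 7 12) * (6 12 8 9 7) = (0 5 1 3 12)(2 6)(7 8 9) = [5, 3, 6, 12, 4, 1, 2, 8, 9, 7, 10, 11, 0]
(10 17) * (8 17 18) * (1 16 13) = (1 16 13)(8 17 10 18) = [0, 16, 2, 3, 4, 5, 6, 7, 17, 9, 18, 11, 12, 1, 14, 15, 13, 10, 8]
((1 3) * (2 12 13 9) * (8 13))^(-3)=(1 3)(2 8 9 12 13)=[0, 3, 8, 1, 4, 5, 6, 7, 9, 12, 10, 11, 13, 2]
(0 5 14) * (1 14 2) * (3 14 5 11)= (0 11 3 14)(1 5 2)= [11, 5, 1, 14, 4, 2, 6, 7, 8, 9, 10, 3, 12, 13, 0]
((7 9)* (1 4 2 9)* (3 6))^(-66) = [0, 7, 4, 3, 1, 5, 6, 9, 8, 2] = (1 7 9 2 4)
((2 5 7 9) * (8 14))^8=[0, 1, 2, 3, 4, 5, 6, 7, 8, 9, 10, 11, 12, 13, 14]=(14)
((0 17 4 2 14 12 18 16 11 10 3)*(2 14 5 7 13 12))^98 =[0, 1, 2, 3, 4, 5, 6, 7, 8, 9, 10, 11, 12, 13, 14, 15, 16, 17, 18] =(18)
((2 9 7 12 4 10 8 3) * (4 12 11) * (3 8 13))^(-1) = (2 3 13 10 4 11 7 9) = [0, 1, 3, 13, 11, 5, 6, 9, 8, 2, 4, 7, 12, 10]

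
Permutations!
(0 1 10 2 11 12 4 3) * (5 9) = (0 1 10 2 11 12 4 3)(5 9) = [1, 10, 11, 0, 3, 9, 6, 7, 8, 5, 2, 12, 4]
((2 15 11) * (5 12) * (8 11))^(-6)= (2 8)(11 15)= [0, 1, 8, 3, 4, 5, 6, 7, 2, 9, 10, 15, 12, 13, 14, 11]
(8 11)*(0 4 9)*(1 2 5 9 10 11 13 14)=(0 4 10 11 8 13 14 1 2 5 9)=[4, 2, 5, 3, 10, 9, 6, 7, 13, 0, 11, 8, 12, 14, 1]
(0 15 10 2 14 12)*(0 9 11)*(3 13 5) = (0 15 10 2 14 12 9 11)(3 13 5) = [15, 1, 14, 13, 4, 3, 6, 7, 8, 11, 2, 0, 9, 5, 12, 10]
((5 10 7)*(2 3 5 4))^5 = [0, 1, 4, 2, 7, 3, 6, 10, 8, 9, 5] = (2 4 7 10 5 3)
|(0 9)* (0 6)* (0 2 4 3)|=6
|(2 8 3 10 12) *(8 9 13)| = |(2 9 13 8 3 10 12)| = 7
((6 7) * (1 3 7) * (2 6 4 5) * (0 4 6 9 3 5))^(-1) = (0 4)(1 6 7 3 9 2 5) = [4, 6, 5, 9, 0, 1, 7, 3, 8, 2]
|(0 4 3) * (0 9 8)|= 5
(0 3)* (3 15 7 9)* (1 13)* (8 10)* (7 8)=(0 15 8 10 7 9 3)(1 13)=[15, 13, 2, 0, 4, 5, 6, 9, 10, 3, 7, 11, 12, 1, 14, 8]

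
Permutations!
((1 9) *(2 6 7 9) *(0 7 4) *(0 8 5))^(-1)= (0 5 8 4 6 2 1 9 7)= [5, 9, 1, 3, 6, 8, 2, 0, 4, 7]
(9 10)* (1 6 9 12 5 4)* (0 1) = (0 1 6 9 10 12 5 4) = [1, 6, 2, 3, 0, 4, 9, 7, 8, 10, 12, 11, 5]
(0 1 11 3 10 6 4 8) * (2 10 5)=(0 1 11 3 5 2 10 6 4 8)=[1, 11, 10, 5, 8, 2, 4, 7, 0, 9, 6, 3]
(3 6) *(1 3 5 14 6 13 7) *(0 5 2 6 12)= (0 5 14 12)(1 3 13 7)(2 6)= [5, 3, 6, 13, 4, 14, 2, 1, 8, 9, 10, 11, 0, 7, 12]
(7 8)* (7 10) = (7 8 10) = [0, 1, 2, 3, 4, 5, 6, 8, 10, 9, 7]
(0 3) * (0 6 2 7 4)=(0 3 6 2 7 4)=[3, 1, 7, 6, 0, 5, 2, 4]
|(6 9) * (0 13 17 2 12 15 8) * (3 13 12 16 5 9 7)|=|(0 12 15 8)(2 16 5 9 6 7 3 13 17)|=36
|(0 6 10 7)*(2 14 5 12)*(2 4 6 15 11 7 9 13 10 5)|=12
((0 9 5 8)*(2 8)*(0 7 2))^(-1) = (0 5 9)(2 7 8) = [5, 1, 7, 3, 4, 9, 6, 8, 2, 0]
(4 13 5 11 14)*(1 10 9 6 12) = (1 10 9 6 12)(4 13 5 11 14) = [0, 10, 2, 3, 13, 11, 12, 7, 8, 6, 9, 14, 1, 5, 4]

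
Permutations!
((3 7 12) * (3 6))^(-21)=(3 6 12 7)=[0, 1, 2, 6, 4, 5, 12, 3, 8, 9, 10, 11, 7]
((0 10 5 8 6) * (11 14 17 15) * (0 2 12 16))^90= (0 5 6 12)(2 16 10 8)(11 17)(14 15)= [5, 1, 16, 3, 4, 6, 12, 7, 2, 9, 8, 17, 0, 13, 15, 14, 10, 11]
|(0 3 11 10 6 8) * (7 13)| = |(0 3 11 10 6 8)(7 13)| = 6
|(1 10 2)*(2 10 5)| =3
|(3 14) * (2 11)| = |(2 11)(3 14)| = 2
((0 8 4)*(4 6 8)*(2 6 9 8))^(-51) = (0 4)(2 6)(8 9) = [4, 1, 6, 3, 0, 5, 2, 7, 9, 8]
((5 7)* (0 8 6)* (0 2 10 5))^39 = (0 10 8 5 6 7 2) = [10, 1, 0, 3, 4, 6, 7, 2, 5, 9, 8]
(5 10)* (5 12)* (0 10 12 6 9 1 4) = (0 10 6 9 1 4)(5 12) = [10, 4, 2, 3, 0, 12, 9, 7, 8, 1, 6, 11, 5]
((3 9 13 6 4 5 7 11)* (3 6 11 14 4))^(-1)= (3 6 11 13 9)(4 14 7 5)= [0, 1, 2, 6, 14, 4, 11, 5, 8, 3, 10, 13, 12, 9, 7]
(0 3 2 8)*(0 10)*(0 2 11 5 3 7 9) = (0 7 9)(2 8 10)(3 11 5) = [7, 1, 8, 11, 4, 3, 6, 9, 10, 0, 2, 5]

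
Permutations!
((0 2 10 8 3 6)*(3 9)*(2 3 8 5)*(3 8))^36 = (10)(0 8 9 3 6) = [8, 1, 2, 6, 4, 5, 0, 7, 9, 3, 10]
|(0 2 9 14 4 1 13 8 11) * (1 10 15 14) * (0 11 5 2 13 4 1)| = 30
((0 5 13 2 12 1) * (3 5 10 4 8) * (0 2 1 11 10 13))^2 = (0 1 12 10 8 5 13 2 11 4 3) = [1, 12, 11, 0, 3, 13, 6, 7, 5, 9, 8, 4, 10, 2]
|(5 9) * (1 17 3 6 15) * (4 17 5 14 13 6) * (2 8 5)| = 9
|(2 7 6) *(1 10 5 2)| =|(1 10 5 2 7 6)| =6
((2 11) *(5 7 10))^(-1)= (2 11)(5 10 7)= [0, 1, 11, 3, 4, 10, 6, 5, 8, 9, 7, 2]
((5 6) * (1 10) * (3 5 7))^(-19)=(1 10)(3 5 6 7)=[0, 10, 2, 5, 4, 6, 7, 3, 8, 9, 1]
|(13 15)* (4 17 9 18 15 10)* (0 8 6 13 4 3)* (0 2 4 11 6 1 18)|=14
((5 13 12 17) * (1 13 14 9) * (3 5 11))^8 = (1 9 14 5 3 11 17 12 13) = [0, 9, 2, 11, 4, 3, 6, 7, 8, 14, 10, 17, 13, 1, 5, 15, 16, 12]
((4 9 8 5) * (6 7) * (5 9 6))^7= (4 5 7 6)(8 9)= [0, 1, 2, 3, 5, 7, 4, 6, 9, 8]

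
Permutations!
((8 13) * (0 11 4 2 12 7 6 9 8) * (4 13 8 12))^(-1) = (0 13 11)(2 4)(6 7 12 9) = [13, 1, 4, 3, 2, 5, 7, 12, 8, 6, 10, 0, 9, 11]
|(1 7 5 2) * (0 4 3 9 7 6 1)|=14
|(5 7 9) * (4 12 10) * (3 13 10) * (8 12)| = 6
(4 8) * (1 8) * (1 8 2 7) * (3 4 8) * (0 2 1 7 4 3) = (8)(0 2 4) = [2, 1, 4, 3, 0, 5, 6, 7, 8]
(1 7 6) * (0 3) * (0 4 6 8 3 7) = (0 7 8 3 4 6 1) = [7, 0, 2, 4, 6, 5, 1, 8, 3]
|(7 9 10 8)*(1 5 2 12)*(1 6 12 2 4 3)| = 4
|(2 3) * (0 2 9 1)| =5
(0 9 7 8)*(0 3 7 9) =(9)(3 7 8) =[0, 1, 2, 7, 4, 5, 6, 8, 3, 9]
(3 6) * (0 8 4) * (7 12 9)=(0 8 4)(3 6)(7 12 9)=[8, 1, 2, 6, 0, 5, 3, 12, 4, 7, 10, 11, 9]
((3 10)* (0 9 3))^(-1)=(0 10 3 9)=[10, 1, 2, 9, 4, 5, 6, 7, 8, 0, 3]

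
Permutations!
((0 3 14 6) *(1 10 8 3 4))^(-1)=(0 6 14 3 8 10 1 4)=[6, 4, 2, 8, 0, 5, 14, 7, 10, 9, 1, 11, 12, 13, 3]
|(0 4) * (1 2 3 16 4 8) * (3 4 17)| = 15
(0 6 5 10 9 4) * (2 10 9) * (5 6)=[5, 1, 10, 3, 0, 9, 6, 7, 8, 4, 2]=(0 5 9 4)(2 10)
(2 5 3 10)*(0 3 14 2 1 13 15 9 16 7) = (0 3 10 1 13 15 9 16 7)(2 5 14) = [3, 13, 5, 10, 4, 14, 6, 0, 8, 16, 1, 11, 12, 15, 2, 9, 7]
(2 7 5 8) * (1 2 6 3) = (1 2 7 5 8 6 3) = [0, 2, 7, 1, 4, 8, 3, 5, 6]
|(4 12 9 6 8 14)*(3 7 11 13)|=|(3 7 11 13)(4 12 9 6 8 14)|=12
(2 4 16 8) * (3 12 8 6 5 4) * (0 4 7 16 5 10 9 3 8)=[4, 1, 8, 12, 5, 7, 10, 16, 2, 3, 9, 11, 0, 13, 14, 15, 6]=(0 4 5 7 16 6 10 9 3 12)(2 8)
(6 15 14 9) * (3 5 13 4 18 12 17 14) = (3 5 13 4 18 12 17 14 9 6 15) = [0, 1, 2, 5, 18, 13, 15, 7, 8, 6, 10, 11, 17, 4, 9, 3, 16, 14, 12]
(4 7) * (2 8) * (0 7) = (0 7 4)(2 8) = [7, 1, 8, 3, 0, 5, 6, 4, 2]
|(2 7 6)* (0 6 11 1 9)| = 7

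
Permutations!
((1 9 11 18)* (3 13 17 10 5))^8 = (18)(3 10 13 5 17) = [0, 1, 2, 10, 4, 17, 6, 7, 8, 9, 13, 11, 12, 5, 14, 15, 16, 3, 18]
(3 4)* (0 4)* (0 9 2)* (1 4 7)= (0 7 1 4 3 9 2)= [7, 4, 0, 9, 3, 5, 6, 1, 8, 2]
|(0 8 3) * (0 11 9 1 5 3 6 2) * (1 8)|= |(0 1 5 3 11 9 8 6 2)|= 9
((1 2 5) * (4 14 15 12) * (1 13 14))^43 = [0, 13, 14, 3, 5, 15, 6, 7, 8, 9, 10, 11, 2, 12, 4, 1] = (1 13 12 2 14 4 5 15)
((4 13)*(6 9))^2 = (13) = [0, 1, 2, 3, 4, 5, 6, 7, 8, 9, 10, 11, 12, 13]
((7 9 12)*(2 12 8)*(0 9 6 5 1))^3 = (0 2 6)(1 8 7)(5 9 12) = [2, 8, 6, 3, 4, 9, 0, 1, 7, 12, 10, 11, 5]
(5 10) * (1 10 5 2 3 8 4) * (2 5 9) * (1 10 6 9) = (1 6 9 2 3 8 4 10 5) = [0, 6, 3, 8, 10, 1, 9, 7, 4, 2, 5]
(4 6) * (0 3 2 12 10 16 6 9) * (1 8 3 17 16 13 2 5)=(0 17 16 6 4 9)(1 8 3 5)(2 12 10 13)=[17, 8, 12, 5, 9, 1, 4, 7, 3, 0, 13, 11, 10, 2, 14, 15, 6, 16]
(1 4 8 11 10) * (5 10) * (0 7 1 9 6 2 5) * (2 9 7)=(0 2 5 10 7 1 4 8 11)(6 9)=[2, 4, 5, 3, 8, 10, 9, 1, 11, 6, 7, 0]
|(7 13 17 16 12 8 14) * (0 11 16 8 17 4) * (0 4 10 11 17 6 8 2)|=9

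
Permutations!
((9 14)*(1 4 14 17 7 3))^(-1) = (1 3 7 17 9 14 4) = [0, 3, 2, 7, 1, 5, 6, 17, 8, 14, 10, 11, 12, 13, 4, 15, 16, 9]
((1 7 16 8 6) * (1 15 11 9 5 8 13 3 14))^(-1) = (1 14 3 13 16 7)(5 9 11 15 6 8) = [0, 14, 2, 13, 4, 9, 8, 1, 5, 11, 10, 15, 12, 16, 3, 6, 7]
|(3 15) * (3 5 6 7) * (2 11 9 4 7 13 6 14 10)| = 10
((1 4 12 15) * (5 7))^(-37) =(1 15 12 4)(5 7) =[0, 15, 2, 3, 1, 7, 6, 5, 8, 9, 10, 11, 4, 13, 14, 12]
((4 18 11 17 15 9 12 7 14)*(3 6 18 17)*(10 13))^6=(3 18)(4 14 7 12 9 15 17)(6 11)=[0, 1, 2, 18, 14, 5, 11, 12, 8, 15, 10, 6, 9, 13, 7, 17, 16, 4, 3]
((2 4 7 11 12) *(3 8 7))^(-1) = (2 12 11 7 8 3 4) = [0, 1, 12, 4, 2, 5, 6, 8, 3, 9, 10, 7, 11]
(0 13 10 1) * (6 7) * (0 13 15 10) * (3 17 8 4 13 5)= [15, 5, 2, 17, 13, 3, 7, 6, 4, 9, 1, 11, 12, 0, 14, 10, 16, 8]= (0 15 10 1 5 3 17 8 4 13)(6 7)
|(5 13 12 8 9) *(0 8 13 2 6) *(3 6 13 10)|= 10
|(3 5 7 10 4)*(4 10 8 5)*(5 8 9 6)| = |(10)(3 4)(5 7 9 6)| = 4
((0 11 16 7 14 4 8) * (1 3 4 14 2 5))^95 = (0 5)(1 11)(2 8)(3 16)(4 7) = [5, 11, 8, 16, 7, 0, 6, 4, 2, 9, 10, 1, 12, 13, 14, 15, 3]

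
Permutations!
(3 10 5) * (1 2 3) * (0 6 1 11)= (0 6 1 2 3 10 5 11)= [6, 2, 3, 10, 4, 11, 1, 7, 8, 9, 5, 0]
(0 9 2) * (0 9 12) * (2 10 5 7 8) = (0 12)(2 9 10 5 7 8) = [12, 1, 9, 3, 4, 7, 6, 8, 2, 10, 5, 11, 0]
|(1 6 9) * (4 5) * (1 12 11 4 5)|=|(1 6 9 12 11 4)|=6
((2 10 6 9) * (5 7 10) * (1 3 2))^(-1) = [0, 9, 3, 1, 4, 2, 10, 5, 8, 6, 7] = (1 9 6 10 7 5 2 3)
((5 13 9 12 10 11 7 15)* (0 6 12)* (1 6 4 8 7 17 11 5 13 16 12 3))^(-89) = (0 8 15 9 4 7 13)(1 6 3)(5 10 12 16)(11 17) = [8, 6, 2, 1, 7, 10, 3, 13, 15, 4, 12, 17, 16, 0, 14, 9, 5, 11]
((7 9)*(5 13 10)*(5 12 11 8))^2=(5 10 11)(8 13 12)=[0, 1, 2, 3, 4, 10, 6, 7, 13, 9, 11, 5, 8, 12]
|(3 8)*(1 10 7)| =6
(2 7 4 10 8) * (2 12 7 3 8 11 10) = (2 3 8 12 7 4)(10 11) = [0, 1, 3, 8, 2, 5, 6, 4, 12, 9, 11, 10, 7]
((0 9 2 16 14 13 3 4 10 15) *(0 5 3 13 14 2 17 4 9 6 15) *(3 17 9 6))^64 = (17) = [0, 1, 2, 3, 4, 5, 6, 7, 8, 9, 10, 11, 12, 13, 14, 15, 16, 17]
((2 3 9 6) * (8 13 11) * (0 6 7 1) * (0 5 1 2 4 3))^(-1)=(0 2 7 9 3 4 6)(1 5)(8 11 13)=[2, 5, 7, 4, 6, 1, 0, 9, 11, 3, 10, 13, 12, 8]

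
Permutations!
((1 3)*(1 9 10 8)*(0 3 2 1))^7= (0 9 8 3 10)(1 2)= [9, 2, 1, 10, 4, 5, 6, 7, 3, 8, 0]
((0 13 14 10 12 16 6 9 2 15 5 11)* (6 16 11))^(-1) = [11, 1, 9, 3, 4, 15, 5, 7, 8, 6, 14, 12, 10, 0, 13, 2, 16] = (16)(0 11 12 10 14 13)(2 9 6 5 15)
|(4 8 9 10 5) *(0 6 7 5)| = |(0 6 7 5 4 8 9 10)| = 8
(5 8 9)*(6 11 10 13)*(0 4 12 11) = (0 4 12 11 10 13 6)(5 8 9) = [4, 1, 2, 3, 12, 8, 0, 7, 9, 5, 13, 10, 11, 6]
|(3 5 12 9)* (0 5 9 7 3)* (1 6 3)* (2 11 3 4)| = 11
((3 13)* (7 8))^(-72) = [0, 1, 2, 3, 4, 5, 6, 7, 8, 9, 10, 11, 12, 13] = (13)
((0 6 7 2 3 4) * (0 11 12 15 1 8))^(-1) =(0 8 1 15 12 11 4 3 2 7 6) =[8, 15, 7, 2, 3, 5, 0, 6, 1, 9, 10, 4, 11, 13, 14, 12]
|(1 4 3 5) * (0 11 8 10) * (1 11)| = |(0 1 4 3 5 11 8 10)| = 8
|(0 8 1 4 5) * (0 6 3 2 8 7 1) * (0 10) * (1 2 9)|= |(0 7 2 8 10)(1 4 5 6 3 9)|= 30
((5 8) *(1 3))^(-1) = (1 3)(5 8) = [0, 3, 2, 1, 4, 8, 6, 7, 5]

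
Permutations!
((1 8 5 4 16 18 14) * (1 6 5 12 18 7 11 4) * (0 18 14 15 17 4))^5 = (0 16 15 11 4 18 7 17)(1 5 6 14 12 8) = [16, 5, 2, 3, 18, 6, 14, 17, 1, 9, 10, 4, 8, 13, 12, 11, 15, 0, 7]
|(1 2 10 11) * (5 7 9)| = |(1 2 10 11)(5 7 9)| = 12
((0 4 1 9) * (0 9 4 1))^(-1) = [4, 0, 2, 3, 1, 5, 6, 7, 8, 9] = (9)(0 4 1)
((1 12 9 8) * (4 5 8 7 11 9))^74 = [0, 8, 2, 3, 12, 4, 6, 9, 5, 11, 10, 7, 1] = (1 8 5 4 12)(7 9 11)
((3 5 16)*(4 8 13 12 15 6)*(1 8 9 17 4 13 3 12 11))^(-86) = (1 16 13 3 15)(4 9 17)(5 6 8 12 11) = [0, 16, 2, 15, 9, 6, 8, 7, 12, 17, 10, 5, 11, 3, 14, 1, 13, 4]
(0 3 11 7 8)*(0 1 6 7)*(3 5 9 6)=(0 5 9 6 7 8 1 3 11)=[5, 3, 2, 11, 4, 9, 7, 8, 1, 6, 10, 0]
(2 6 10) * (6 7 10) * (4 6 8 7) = (2 4 6 8 7 10) = [0, 1, 4, 3, 6, 5, 8, 10, 7, 9, 2]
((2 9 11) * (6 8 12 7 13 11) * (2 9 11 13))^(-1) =(13)(2 7 12 8 6 9 11) =[0, 1, 7, 3, 4, 5, 9, 12, 6, 11, 10, 2, 8, 13]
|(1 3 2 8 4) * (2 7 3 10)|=|(1 10 2 8 4)(3 7)|=10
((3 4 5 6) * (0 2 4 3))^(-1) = [6, 1, 0, 3, 2, 4, 5] = (0 6 5 4 2)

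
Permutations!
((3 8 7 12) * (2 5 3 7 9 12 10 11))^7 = (2 10 12 8 5 11 7 9 3) = [0, 1, 10, 2, 4, 11, 6, 9, 5, 3, 12, 7, 8]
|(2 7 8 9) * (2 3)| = |(2 7 8 9 3)| = 5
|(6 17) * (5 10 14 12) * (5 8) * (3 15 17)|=|(3 15 17 6)(5 10 14 12 8)|=20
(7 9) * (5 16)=(5 16)(7 9)=[0, 1, 2, 3, 4, 16, 6, 9, 8, 7, 10, 11, 12, 13, 14, 15, 5]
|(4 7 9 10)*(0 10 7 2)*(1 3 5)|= 12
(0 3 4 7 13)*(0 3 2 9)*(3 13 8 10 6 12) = (13)(0 2 9)(3 4 7 8 10 6 12) = [2, 1, 9, 4, 7, 5, 12, 8, 10, 0, 6, 11, 3, 13]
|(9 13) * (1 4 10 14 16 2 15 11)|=8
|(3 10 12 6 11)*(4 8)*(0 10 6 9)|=12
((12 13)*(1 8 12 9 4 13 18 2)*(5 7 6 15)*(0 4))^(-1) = [9, 2, 18, 3, 0, 15, 7, 5, 1, 13, 10, 11, 8, 4, 14, 6, 16, 17, 12] = (0 9 13 4)(1 2 18 12 8)(5 15 6 7)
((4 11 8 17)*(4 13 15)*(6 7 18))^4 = (4 13 8)(6 7 18)(11 15 17) = [0, 1, 2, 3, 13, 5, 7, 18, 4, 9, 10, 15, 12, 8, 14, 17, 16, 11, 6]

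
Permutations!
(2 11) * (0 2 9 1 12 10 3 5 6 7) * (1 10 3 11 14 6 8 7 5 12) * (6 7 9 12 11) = (0 2 14 7)(3 11 12)(5 8 9 10 6) = [2, 1, 14, 11, 4, 8, 5, 0, 9, 10, 6, 12, 3, 13, 7]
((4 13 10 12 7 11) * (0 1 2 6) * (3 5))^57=(0 1 2 6)(3 5)(4 12)(7 13)(10 11)=[1, 2, 6, 5, 12, 3, 0, 13, 8, 9, 11, 10, 4, 7]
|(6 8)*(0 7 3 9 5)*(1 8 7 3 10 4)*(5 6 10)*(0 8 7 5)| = 10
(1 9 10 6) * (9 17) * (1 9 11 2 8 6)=[0, 17, 8, 3, 4, 5, 9, 7, 6, 10, 1, 2, 12, 13, 14, 15, 16, 11]=(1 17 11 2 8 6 9 10)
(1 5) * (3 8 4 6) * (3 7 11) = [0, 5, 2, 8, 6, 1, 7, 11, 4, 9, 10, 3] = (1 5)(3 8 4 6 7 11)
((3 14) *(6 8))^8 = (14) = [0, 1, 2, 3, 4, 5, 6, 7, 8, 9, 10, 11, 12, 13, 14]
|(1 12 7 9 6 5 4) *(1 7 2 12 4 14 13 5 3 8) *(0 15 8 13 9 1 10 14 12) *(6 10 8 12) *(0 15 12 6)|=|(0 12 2 15 6 3 13 5)(1 4 7)(9 10 14)|=24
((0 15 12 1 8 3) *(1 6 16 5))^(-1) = [3, 5, 2, 8, 4, 16, 12, 7, 1, 9, 10, 11, 15, 13, 14, 0, 6] = (0 3 8 1 5 16 6 12 15)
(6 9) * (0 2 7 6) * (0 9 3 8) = (9)(0 2 7 6 3 8) = [2, 1, 7, 8, 4, 5, 3, 6, 0, 9]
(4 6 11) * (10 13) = [0, 1, 2, 3, 6, 5, 11, 7, 8, 9, 13, 4, 12, 10] = (4 6 11)(10 13)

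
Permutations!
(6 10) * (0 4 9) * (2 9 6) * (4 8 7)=(0 8 7 4 6 10 2 9)=[8, 1, 9, 3, 6, 5, 10, 4, 7, 0, 2]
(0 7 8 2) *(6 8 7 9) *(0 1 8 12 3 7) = (0 9 6 12 3 7)(1 8 2) = [9, 8, 1, 7, 4, 5, 12, 0, 2, 6, 10, 11, 3]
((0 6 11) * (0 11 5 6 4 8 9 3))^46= (11)(0 4 8 9 3)= [4, 1, 2, 0, 8, 5, 6, 7, 9, 3, 10, 11]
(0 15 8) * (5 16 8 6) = [15, 1, 2, 3, 4, 16, 5, 7, 0, 9, 10, 11, 12, 13, 14, 6, 8] = (0 15 6 5 16 8)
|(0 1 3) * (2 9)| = |(0 1 3)(2 9)| = 6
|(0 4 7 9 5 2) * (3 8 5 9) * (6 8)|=|(9)(0 4 7 3 6 8 5 2)|=8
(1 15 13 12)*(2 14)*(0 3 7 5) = (0 3 7 5)(1 15 13 12)(2 14) = [3, 15, 14, 7, 4, 0, 6, 5, 8, 9, 10, 11, 1, 12, 2, 13]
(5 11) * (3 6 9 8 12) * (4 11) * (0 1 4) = (0 1 4 11 5)(3 6 9 8 12) = [1, 4, 2, 6, 11, 0, 9, 7, 12, 8, 10, 5, 3]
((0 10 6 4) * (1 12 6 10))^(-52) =(0 6 1 4 12) =[6, 4, 2, 3, 12, 5, 1, 7, 8, 9, 10, 11, 0]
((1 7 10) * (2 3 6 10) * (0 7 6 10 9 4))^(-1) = (0 4 9 6 1 10 3 2 7) = [4, 10, 7, 2, 9, 5, 1, 0, 8, 6, 3]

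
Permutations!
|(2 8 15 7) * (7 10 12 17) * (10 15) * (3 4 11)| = |(2 8 10 12 17 7)(3 4 11)| = 6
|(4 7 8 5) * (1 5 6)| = |(1 5 4 7 8 6)| = 6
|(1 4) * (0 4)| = |(0 4 1)| = 3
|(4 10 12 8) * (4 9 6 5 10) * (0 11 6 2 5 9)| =9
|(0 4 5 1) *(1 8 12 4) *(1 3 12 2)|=|(0 3 12 4 5 8 2 1)|=8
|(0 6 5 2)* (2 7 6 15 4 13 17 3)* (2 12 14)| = |(0 15 4 13 17 3 12 14 2)(5 7 6)| = 9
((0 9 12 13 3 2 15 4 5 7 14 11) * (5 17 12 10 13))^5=[2, 1, 5, 12, 14, 9, 6, 10, 8, 15, 4, 3, 0, 17, 13, 7, 16, 11]=(0 2 5 9 15 7 10 4 14 13 17 11 3 12)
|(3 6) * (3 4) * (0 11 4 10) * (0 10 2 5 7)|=8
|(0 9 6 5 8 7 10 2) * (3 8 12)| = |(0 9 6 5 12 3 8 7 10 2)| = 10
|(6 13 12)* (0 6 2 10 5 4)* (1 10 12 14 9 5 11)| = |(0 6 13 14 9 5 4)(1 10 11)(2 12)| = 42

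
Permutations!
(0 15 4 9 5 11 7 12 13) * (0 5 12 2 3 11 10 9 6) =(0 15 4 6)(2 3 11 7)(5 10 9 12 13) =[15, 1, 3, 11, 6, 10, 0, 2, 8, 12, 9, 7, 13, 5, 14, 4]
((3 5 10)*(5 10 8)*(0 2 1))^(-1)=[1, 2, 0, 10, 4, 8, 6, 7, 5, 9, 3]=(0 1 2)(3 10)(5 8)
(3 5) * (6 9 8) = [0, 1, 2, 5, 4, 3, 9, 7, 6, 8] = (3 5)(6 9 8)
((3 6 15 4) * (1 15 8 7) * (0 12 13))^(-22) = (0 13 12)(1 7 8 6 3 4 15) = [13, 7, 2, 4, 15, 5, 3, 8, 6, 9, 10, 11, 0, 12, 14, 1]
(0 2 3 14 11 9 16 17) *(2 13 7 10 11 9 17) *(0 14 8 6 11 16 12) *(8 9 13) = (0 8 6 11 17 14 13 7 10 16 2 3 9 12) = [8, 1, 3, 9, 4, 5, 11, 10, 6, 12, 16, 17, 0, 7, 13, 15, 2, 14]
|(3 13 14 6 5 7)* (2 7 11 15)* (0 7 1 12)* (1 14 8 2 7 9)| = |(0 9 1 12)(2 14 6 5 11 15 7 3 13 8)| = 20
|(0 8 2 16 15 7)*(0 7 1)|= 6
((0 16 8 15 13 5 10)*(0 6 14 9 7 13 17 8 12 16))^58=(5 6 9 13 10 14 7)(8 15 17)=[0, 1, 2, 3, 4, 6, 9, 5, 15, 13, 14, 11, 12, 10, 7, 17, 16, 8]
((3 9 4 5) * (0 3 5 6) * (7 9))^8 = [7, 1, 2, 9, 0, 5, 3, 4, 8, 6] = (0 7 4)(3 9 6)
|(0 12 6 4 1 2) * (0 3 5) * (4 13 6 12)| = 6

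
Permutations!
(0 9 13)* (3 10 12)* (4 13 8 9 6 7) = (0 6 7 4 13)(3 10 12)(8 9) = [6, 1, 2, 10, 13, 5, 7, 4, 9, 8, 12, 11, 3, 0]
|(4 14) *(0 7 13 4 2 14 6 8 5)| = 14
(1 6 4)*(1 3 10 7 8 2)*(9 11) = (1 6 4 3 10 7 8 2)(9 11) = [0, 6, 1, 10, 3, 5, 4, 8, 2, 11, 7, 9]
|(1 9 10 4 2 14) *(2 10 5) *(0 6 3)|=|(0 6 3)(1 9 5 2 14)(4 10)|=30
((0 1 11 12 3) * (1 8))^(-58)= (0 1 12)(3 8 11)= [1, 12, 2, 8, 4, 5, 6, 7, 11, 9, 10, 3, 0]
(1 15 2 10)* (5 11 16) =(1 15 2 10)(5 11 16) =[0, 15, 10, 3, 4, 11, 6, 7, 8, 9, 1, 16, 12, 13, 14, 2, 5]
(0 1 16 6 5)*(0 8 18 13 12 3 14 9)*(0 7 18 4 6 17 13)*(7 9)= (0 1 16 17 13 12 3 14 7 18)(4 6 5 8)= [1, 16, 2, 14, 6, 8, 5, 18, 4, 9, 10, 11, 3, 12, 7, 15, 17, 13, 0]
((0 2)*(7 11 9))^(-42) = (11) = [0, 1, 2, 3, 4, 5, 6, 7, 8, 9, 10, 11]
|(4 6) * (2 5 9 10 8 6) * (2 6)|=|(2 5 9 10 8)(4 6)|=10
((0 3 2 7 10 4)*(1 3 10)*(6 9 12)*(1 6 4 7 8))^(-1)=(0 4 12 9 6 7 10)(1 8 2 3)=[4, 8, 3, 1, 12, 5, 7, 10, 2, 6, 0, 11, 9]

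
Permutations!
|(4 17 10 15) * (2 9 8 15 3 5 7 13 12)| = |(2 9 8 15 4 17 10 3 5 7 13 12)| = 12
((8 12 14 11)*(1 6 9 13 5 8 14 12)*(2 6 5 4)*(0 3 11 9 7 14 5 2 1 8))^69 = [3, 9, 13, 11, 14, 0, 4, 1, 8, 6, 10, 5, 12, 7, 2] = (0 3 11 5)(1 9 6 4 14 2 13 7)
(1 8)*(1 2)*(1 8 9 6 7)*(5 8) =[0, 9, 5, 3, 4, 8, 7, 1, 2, 6] =(1 9 6 7)(2 5 8)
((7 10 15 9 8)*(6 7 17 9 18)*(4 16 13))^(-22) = [0, 1, 2, 3, 13, 5, 15, 18, 9, 17, 6, 11, 12, 16, 14, 7, 4, 8, 10] = (4 13 16)(6 15 7 18 10)(8 9 17)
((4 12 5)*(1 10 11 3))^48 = (12) = [0, 1, 2, 3, 4, 5, 6, 7, 8, 9, 10, 11, 12]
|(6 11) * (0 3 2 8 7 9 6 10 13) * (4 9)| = 11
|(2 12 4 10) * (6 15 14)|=12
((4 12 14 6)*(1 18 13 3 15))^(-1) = [0, 15, 2, 13, 6, 5, 14, 7, 8, 9, 10, 11, 4, 18, 12, 3, 16, 17, 1] = (1 15 3 13 18)(4 6 14 12)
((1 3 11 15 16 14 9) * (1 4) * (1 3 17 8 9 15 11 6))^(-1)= (1 6 3 4 9 8 17)(14 16 15)= [0, 6, 2, 4, 9, 5, 3, 7, 17, 8, 10, 11, 12, 13, 16, 14, 15, 1]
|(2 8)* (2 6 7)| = |(2 8 6 7)| = 4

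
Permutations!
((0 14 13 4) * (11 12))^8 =(14) =[0, 1, 2, 3, 4, 5, 6, 7, 8, 9, 10, 11, 12, 13, 14]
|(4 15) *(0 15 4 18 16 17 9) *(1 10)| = |(0 15 18 16 17 9)(1 10)| = 6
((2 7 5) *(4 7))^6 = (2 7)(4 5) = [0, 1, 7, 3, 5, 4, 6, 2]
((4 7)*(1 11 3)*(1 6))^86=[0, 3, 2, 1, 4, 5, 11, 7, 8, 9, 10, 6]=(1 3)(6 11)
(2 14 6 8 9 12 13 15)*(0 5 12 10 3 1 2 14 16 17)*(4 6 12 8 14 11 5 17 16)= (0 17)(1 2 4 6 14 12 13 15 11 5 8 9 10 3)= [17, 2, 4, 1, 6, 8, 14, 7, 9, 10, 3, 5, 13, 15, 12, 11, 16, 0]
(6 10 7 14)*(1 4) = [0, 4, 2, 3, 1, 5, 10, 14, 8, 9, 7, 11, 12, 13, 6] = (1 4)(6 10 7 14)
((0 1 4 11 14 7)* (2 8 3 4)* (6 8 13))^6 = (0 3 1 4 2 11 13 14 6 7 8) = [3, 4, 11, 1, 2, 5, 7, 8, 0, 9, 10, 13, 12, 14, 6]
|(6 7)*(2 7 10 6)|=2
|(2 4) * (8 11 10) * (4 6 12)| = 12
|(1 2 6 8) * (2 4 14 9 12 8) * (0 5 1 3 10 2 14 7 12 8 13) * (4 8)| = |(0 5 1 8 3 10 2 6 14 9 4 7 12 13)| = 14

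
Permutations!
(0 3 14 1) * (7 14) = (0 3 7 14 1) = [3, 0, 2, 7, 4, 5, 6, 14, 8, 9, 10, 11, 12, 13, 1]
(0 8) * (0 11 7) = (0 8 11 7) = [8, 1, 2, 3, 4, 5, 6, 0, 11, 9, 10, 7]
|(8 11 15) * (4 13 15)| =5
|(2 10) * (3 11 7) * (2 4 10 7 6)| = 10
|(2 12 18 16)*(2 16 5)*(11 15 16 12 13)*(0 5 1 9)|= 11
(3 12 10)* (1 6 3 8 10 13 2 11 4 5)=(1 6 3 12 13 2 11 4 5)(8 10)=[0, 6, 11, 12, 5, 1, 3, 7, 10, 9, 8, 4, 13, 2]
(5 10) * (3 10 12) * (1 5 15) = (1 5 12 3 10 15) = [0, 5, 2, 10, 4, 12, 6, 7, 8, 9, 15, 11, 3, 13, 14, 1]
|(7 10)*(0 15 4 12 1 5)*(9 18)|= |(0 15 4 12 1 5)(7 10)(9 18)|= 6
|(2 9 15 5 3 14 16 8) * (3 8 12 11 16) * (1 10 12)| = |(1 10 12 11 16)(2 9 15 5 8)(3 14)| = 10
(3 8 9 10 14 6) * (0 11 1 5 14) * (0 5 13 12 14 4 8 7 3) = (0 11 1 13 12 14 6)(3 7)(4 8 9 10 5) = [11, 13, 2, 7, 8, 4, 0, 3, 9, 10, 5, 1, 14, 12, 6]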